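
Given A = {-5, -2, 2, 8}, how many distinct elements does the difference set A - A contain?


A - A = {a - a' : a, a' ∈ A}; |A| = 4.
Bounds: 2|A|-1 ≤ |A - A| ≤ |A|² - |A| + 1, i.e. 7 ≤ |A - A| ≤ 13.
Note: 0 ∈ A - A always (from a - a). The set is symmetric: if d ∈ A - A then -d ∈ A - A.
Enumerate nonzero differences d = a - a' with a > a' (then include -d):
Positive differences: {3, 4, 6, 7, 10, 13}
Full difference set: {0} ∪ (positive diffs) ∪ (negative diffs).
|A - A| = 1 + 2·6 = 13 (matches direct enumeration: 13).

|A - A| = 13


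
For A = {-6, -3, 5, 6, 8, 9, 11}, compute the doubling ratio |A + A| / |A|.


|A| = 7.
Compute A + A by enumerating all 49 pairs.
A + A = {-12, -9, -6, -1, 0, 2, 3, 5, 6, 8, 10, 11, 12, 13, 14, 15, 16, 17, 18, 19, 20, 22}, so |A + A| = 22.
K = |A + A| / |A| = 22/7 (already in lowest terms) ≈ 3.1429.
Reference: AP of size 7 gives K = 13/7 ≈ 1.8571; a fully generic set of size 7 gives K ≈ 4.0000.

|A| = 7, |A + A| = 22, K = 22/7.


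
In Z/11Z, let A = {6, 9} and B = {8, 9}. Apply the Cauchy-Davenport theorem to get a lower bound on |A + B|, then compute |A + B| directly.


Cauchy-Davenport: |A + B| ≥ min(p, |A| + |B| - 1) for A, B nonempty in Z/pZ.
|A| = 2, |B| = 2, p = 11.
CD lower bound = min(11, 2 + 2 - 1) = min(11, 3) = 3.
Compute A + B mod 11 directly:
a = 6: 6+8=3, 6+9=4
a = 9: 9+8=6, 9+9=7
A + B = {3, 4, 6, 7}, so |A + B| = 4.
Verify: 4 ≥ 3? Yes ✓.

CD lower bound = 3, actual |A + B| = 4.


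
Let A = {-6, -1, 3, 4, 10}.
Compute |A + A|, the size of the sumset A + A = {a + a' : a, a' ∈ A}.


A + A = {a + a' : a, a' ∈ A}; |A| = 5.
General bounds: 2|A| - 1 ≤ |A + A| ≤ |A|(|A|+1)/2, i.e. 9 ≤ |A + A| ≤ 15.
Lower bound 2|A|-1 is attained iff A is an arithmetic progression.
Enumerate sums a + a' for a ≤ a' (symmetric, so this suffices):
a = -6: -6+-6=-12, -6+-1=-7, -6+3=-3, -6+4=-2, -6+10=4
a = -1: -1+-1=-2, -1+3=2, -1+4=3, -1+10=9
a = 3: 3+3=6, 3+4=7, 3+10=13
a = 4: 4+4=8, 4+10=14
a = 10: 10+10=20
Distinct sums: {-12, -7, -3, -2, 2, 3, 4, 6, 7, 8, 9, 13, 14, 20}
|A + A| = 14

|A + A| = 14


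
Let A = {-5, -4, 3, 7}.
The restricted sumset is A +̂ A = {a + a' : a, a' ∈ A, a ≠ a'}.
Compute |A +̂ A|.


Restricted sumset: A +̂ A = {a + a' : a ∈ A, a' ∈ A, a ≠ a'}.
Equivalently, take A + A and drop any sum 2a that is achievable ONLY as a + a for a ∈ A (i.e. sums representable only with equal summands).
Enumerate pairs (a, a') with a < a' (symmetric, so each unordered pair gives one sum; this covers all a ≠ a'):
  -5 + -4 = -9
  -5 + 3 = -2
  -5 + 7 = 2
  -4 + 3 = -1
  -4 + 7 = 3
  3 + 7 = 10
Collected distinct sums: {-9, -2, -1, 2, 3, 10}
|A +̂ A| = 6
(Reference bound: |A +̂ A| ≥ 2|A| - 3 for |A| ≥ 2, with |A| = 4 giving ≥ 5.)

|A +̂ A| = 6


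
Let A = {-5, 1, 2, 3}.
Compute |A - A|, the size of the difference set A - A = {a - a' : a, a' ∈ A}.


A - A = {a - a' : a, a' ∈ A}; |A| = 4.
Bounds: 2|A|-1 ≤ |A - A| ≤ |A|² - |A| + 1, i.e. 7 ≤ |A - A| ≤ 13.
Note: 0 ∈ A - A always (from a - a). The set is symmetric: if d ∈ A - A then -d ∈ A - A.
Enumerate nonzero differences d = a - a' with a > a' (then include -d):
Positive differences: {1, 2, 6, 7, 8}
Full difference set: {0} ∪ (positive diffs) ∪ (negative diffs).
|A - A| = 1 + 2·5 = 11 (matches direct enumeration: 11).

|A - A| = 11


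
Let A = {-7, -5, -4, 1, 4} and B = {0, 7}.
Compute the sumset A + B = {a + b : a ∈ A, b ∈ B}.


A + B = {a + b : a ∈ A, b ∈ B}.
Enumerate all |A|·|B| = 5·2 = 10 pairs (a, b) and collect distinct sums.
a = -7: -7+0=-7, -7+7=0
a = -5: -5+0=-5, -5+7=2
a = -4: -4+0=-4, -4+7=3
a = 1: 1+0=1, 1+7=8
a = 4: 4+0=4, 4+7=11
Collecting distinct sums: A + B = {-7, -5, -4, 0, 1, 2, 3, 4, 8, 11}
|A + B| = 10

A + B = {-7, -5, -4, 0, 1, 2, 3, 4, 8, 11}


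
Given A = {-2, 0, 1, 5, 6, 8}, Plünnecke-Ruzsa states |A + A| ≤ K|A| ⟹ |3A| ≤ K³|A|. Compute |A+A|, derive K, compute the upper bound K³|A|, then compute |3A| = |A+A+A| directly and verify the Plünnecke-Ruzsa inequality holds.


|A| = 6.
Step 1: Compute A + A by enumerating all 36 pairs.
A + A = {-4, -2, -1, 0, 1, 2, 3, 4, 5, 6, 7, 8, 9, 10, 11, 12, 13, 14, 16}, so |A + A| = 19.
Step 2: Doubling constant K = |A + A|/|A| = 19/6 = 19/6 ≈ 3.1667.
Step 3: Plünnecke-Ruzsa gives |3A| ≤ K³·|A| = (3.1667)³ · 6 ≈ 190.5278.
Step 4: Compute 3A = A + A + A directly by enumerating all triples (a,b,c) ∈ A³; |3A| = 29.
Step 5: Check 29 ≤ 190.5278? Yes ✓.

K = 19/6, Plünnecke-Ruzsa bound K³|A| ≈ 190.5278, |3A| = 29, inequality holds.


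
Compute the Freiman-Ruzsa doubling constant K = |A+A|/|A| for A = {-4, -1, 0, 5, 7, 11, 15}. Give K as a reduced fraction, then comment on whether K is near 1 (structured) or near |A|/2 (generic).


|A| = 7.
Compute A + A by enumerating all 49 pairs.
A + A = {-8, -5, -4, -2, -1, 0, 1, 3, 4, 5, 6, 7, 10, 11, 12, 14, 15, 16, 18, 20, 22, 26, 30}, so |A + A| = 23.
K = |A + A| / |A| = 23/7 (already in lowest terms) ≈ 3.2857.
Reference: AP of size 7 gives K = 13/7 ≈ 1.8571; a fully generic set of size 7 gives K ≈ 4.0000.

|A| = 7, |A + A| = 23, K = 23/7.


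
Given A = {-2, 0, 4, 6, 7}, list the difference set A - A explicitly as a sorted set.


A - A = {a - a' : a, a' ∈ A}.
Compute a - a' for each ordered pair (a, a'):
a = -2: -2--2=0, -2-0=-2, -2-4=-6, -2-6=-8, -2-7=-9
a = 0: 0--2=2, 0-0=0, 0-4=-4, 0-6=-6, 0-7=-7
a = 4: 4--2=6, 4-0=4, 4-4=0, 4-6=-2, 4-7=-3
a = 6: 6--2=8, 6-0=6, 6-4=2, 6-6=0, 6-7=-1
a = 7: 7--2=9, 7-0=7, 7-4=3, 7-6=1, 7-7=0
Collecting distinct values (and noting 0 appears from a-a):
A - A = {-9, -8, -7, -6, -4, -3, -2, -1, 0, 1, 2, 3, 4, 6, 7, 8, 9}
|A - A| = 17

A - A = {-9, -8, -7, -6, -4, -3, -2, -1, 0, 1, 2, 3, 4, 6, 7, 8, 9}


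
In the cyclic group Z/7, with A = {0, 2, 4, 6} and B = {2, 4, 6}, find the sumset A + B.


Work in Z/7Z: reduce every sum a + b modulo 7.
Enumerate all 12 pairs:
a = 0: 0+2=2, 0+4=4, 0+6=6
a = 2: 2+2=4, 2+4=6, 2+6=1
a = 4: 4+2=6, 4+4=1, 4+6=3
a = 6: 6+2=1, 6+4=3, 6+6=5
Distinct residues collected: {1, 2, 3, 4, 5, 6}
|A + B| = 6 (out of 7 total residues).

A + B = {1, 2, 3, 4, 5, 6}


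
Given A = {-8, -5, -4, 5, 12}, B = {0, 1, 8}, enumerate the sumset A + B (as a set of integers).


A + B = {a + b : a ∈ A, b ∈ B}.
Enumerate all |A|·|B| = 5·3 = 15 pairs (a, b) and collect distinct sums.
a = -8: -8+0=-8, -8+1=-7, -8+8=0
a = -5: -5+0=-5, -5+1=-4, -5+8=3
a = -4: -4+0=-4, -4+1=-3, -4+8=4
a = 5: 5+0=5, 5+1=6, 5+8=13
a = 12: 12+0=12, 12+1=13, 12+8=20
Collecting distinct sums: A + B = {-8, -7, -5, -4, -3, 0, 3, 4, 5, 6, 12, 13, 20}
|A + B| = 13

A + B = {-8, -7, -5, -4, -3, 0, 3, 4, 5, 6, 12, 13, 20}


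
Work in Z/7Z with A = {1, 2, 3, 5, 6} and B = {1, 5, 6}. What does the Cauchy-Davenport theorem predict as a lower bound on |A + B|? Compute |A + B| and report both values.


Cauchy-Davenport: |A + B| ≥ min(p, |A| + |B| - 1) for A, B nonempty in Z/pZ.
|A| = 5, |B| = 3, p = 7.
CD lower bound = min(7, 5 + 3 - 1) = min(7, 7) = 7.
Compute A + B mod 7 directly:
a = 1: 1+1=2, 1+5=6, 1+6=0
a = 2: 2+1=3, 2+5=0, 2+6=1
a = 3: 3+1=4, 3+5=1, 3+6=2
a = 5: 5+1=6, 5+5=3, 5+6=4
a = 6: 6+1=0, 6+5=4, 6+6=5
A + B = {0, 1, 2, 3, 4, 5, 6}, so |A + B| = 7.
Verify: 7 ≥ 7? Yes ✓.

CD lower bound = 7, actual |A + B| = 7.


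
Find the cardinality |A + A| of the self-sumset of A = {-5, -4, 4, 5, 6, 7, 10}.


A + A = {a + a' : a, a' ∈ A}; |A| = 7.
General bounds: 2|A| - 1 ≤ |A + A| ≤ |A|(|A|+1)/2, i.e. 13 ≤ |A + A| ≤ 28.
Lower bound 2|A|-1 is attained iff A is an arithmetic progression.
Enumerate sums a + a' for a ≤ a' (symmetric, so this suffices):
a = -5: -5+-5=-10, -5+-4=-9, -5+4=-1, -5+5=0, -5+6=1, -5+7=2, -5+10=5
a = -4: -4+-4=-8, -4+4=0, -4+5=1, -4+6=2, -4+7=3, -4+10=6
a = 4: 4+4=8, 4+5=9, 4+6=10, 4+7=11, 4+10=14
a = 5: 5+5=10, 5+6=11, 5+7=12, 5+10=15
a = 6: 6+6=12, 6+7=13, 6+10=16
a = 7: 7+7=14, 7+10=17
a = 10: 10+10=20
Distinct sums: {-10, -9, -8, -1, 0, 1, 2, 3, 5, 6, 8, 9, 10, 11, 12, 13, 14, 15, 16, 17, 20}
|A + A| = 21

|A + A| = 21


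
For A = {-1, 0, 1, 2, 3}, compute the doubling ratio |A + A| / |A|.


|A| = 5.
Compute A + A by enumerating all 25 pairs.
A + A = {-2, -1, 0, 1, 2, 3, 4, 5, 6}, so |A + A| = 9.
K = |A + A| / |A| = 9/5 (already in lowest terms) ≈ 1.8000.
Reference: AP of size 5 gives K = 9/5 ≈ 1.8000; a fully generic set of size 5 gives K ≈ 3.0000.

|A| = 5, |A + A| = 9, K = 9/5.


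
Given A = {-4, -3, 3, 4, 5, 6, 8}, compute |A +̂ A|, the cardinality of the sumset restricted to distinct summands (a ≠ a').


Restricted sumset: A +̂ A = {a + a' : a ∈ A, a' ∈ A, a ≠ a'}.
Equivalently, take A + A and drop any sum 2a that is achievable ONLY as a + a for a ∈ A (i.e. sums representable only with equal summands).
Enumerate pairs (a, a') with a < a' (symmetric, so each unordered pair gives one sum; this covers all a ≠ a'):
  -4 + -3 = -7
  -4 + 3 = -1
  -4 + 4 = 0
  -4 + 5 = 1
  -4 + 6 = 2
  -4 + 8 = 4
  -3 + 3 = 0
  -3 + 4 = 1
  -3 + 5 = 2
  -3 + 6 = 3
  -3 + 8 = 5
  3 + 4 = 7
  3 + 5 = 8
  3 + 6 = 9
  3 + 8 = 11
  4 + 5 = 9
  4 + 6 = 10
  4 + 8 = 12
  5 + 6 = 11
  5 + 8 = 13
  6 + 8 = 14
Collected distinct sums: {-7, -1, 0, 1, 2, 3, 4, 5, 7, 8, 9, 10, 11, 12, 13, 14}
|A +̂ A| = 16
(Reference bound: |A +̂ A| ≥ 2|A| - 3 for |A| ≥ 2, with |A| = 7 giving ≥ 11.)

|A +̂ A| = 16


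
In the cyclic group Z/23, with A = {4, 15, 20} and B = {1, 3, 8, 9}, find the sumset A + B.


Work in Z/23Z: reduce every sum a + b modulo 23.
Enumerate all 12 pairs:
a = 4: 4+1=5, 4+3=7, 4+8=12, 4+9=13
a = 15: 15+1=16, 15+3=18, 15+8=0, 15+9=1
a = 20: 20+1=21, 20+3=0, 20+8=5, 20+9=6
Distinct residues collected: {0, 1, 5, 6, 7, 12, 13, 16, 18, 21}
|A + B| = 10 (out of 23 total residues).

A + B = {0, 1, 5, 6, 7, 12, 13, 16, 18, 21}


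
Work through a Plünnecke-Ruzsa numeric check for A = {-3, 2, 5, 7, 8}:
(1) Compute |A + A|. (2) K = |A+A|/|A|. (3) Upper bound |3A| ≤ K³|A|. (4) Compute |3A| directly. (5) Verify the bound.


|A| = 5.
Step 1: Compute A + A by enumerating all 25 pairs.
A + A = {-6, -1, 2, 4, 5, 7, 9, 10, 12, 13, 14, 15, 16}, so |A + A| = 13.
Step 2: Doubling constant K = |A + A|/|A| = 13/5 = 13/5 ≈ 2.6000.
Step 3: Plünnecke-Ruzsa gives |3A| ≤ K³·|A| = (2.6000)³ · 5 ≈ 87.8800.
Step 4: Compute 3A = A + A + A directly by enumerating all triples (a,b,c) ∈ A³; |3A| = 24.
Step 5: Check 24 ≤ 87.8800? Yes ✓.

K = 13/5, Plünnecke-Ruzsa bound K³|A| ≈ 87.8800, |3A| = 24, inequality holds.


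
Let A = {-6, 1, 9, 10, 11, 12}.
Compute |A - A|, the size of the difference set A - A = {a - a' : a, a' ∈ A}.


A - A = {a - a' : a, a' ∈ A}; |A| = 6.
Bounds: 2|A|-1 ≤ |A - A| ≤ |A|² - |A| + 1, i.e. 11 ≤ |A - A| ≤ 31.
Note: 0 ∈ A - A always (from a - a). The set is symmetric: if d ∈ A - A then -d ∈ A - A.
Enumerate nonzero differences d = a - a' with a > a' (then include -d):
Positive differences: {1, 2, 3, 7, 8, 9, 10, 11, 15, 16, 17, 18}
Full difference set: {0} ∪ (positive diffs) ∪ (negative diffs).
|A - A| = 1 + 2·12 = 25 (matches direct enumeration: 25).

|A - A| = 25


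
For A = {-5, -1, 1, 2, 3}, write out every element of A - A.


A - A = {a - a' : a, a' ∈ A}.
Compute a - a' for each ordered pair (a, a'):
a = -5: -5--5=0, -5--1=-4, -5-1=-6, -5-2=-7, -5-3=-8
a = -1: -1--5=4, -1--1=0, -1-1=-2, -1-2=-3, -1-3=-4
a = 1: 1--5=6, 1--1=2, 1-1=0, 1-2=-1, 1-3=-2
a = 2: 2--5=7, 2--1=3, 2-1=1, 2-2=0, 2-3=-1
a = 3: 3--5=8, 3--1=4, 3-1=2, 3-2=1, 3-3=0
Collecting distinct values (and noting 0 appears from a-a):
A - A = {-8, -7, -6, -4, -3, -2, -1, 0, 1, 2, 3, 4, 6, 7, 8}
|A - A| = 15

A - A = {-8, -7, -6, -4, -3, -2, -1, 0, 1, 2, 3, 4, 6, 7, 8}


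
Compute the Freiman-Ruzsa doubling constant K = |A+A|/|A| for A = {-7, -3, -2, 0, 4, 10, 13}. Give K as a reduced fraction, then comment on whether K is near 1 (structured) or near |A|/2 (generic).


|A| = 7.
Compute A + A by enumerating all 49 pairs.
A + A = {-14, -10, -9, -7, -6, -5, -4, -3, -2, 0, 1, 2, 3, 4, 6, 7, 8, 10, 11, 13, 14, 17, 20, 23, 26}, so |A + A| = 25.
K = |A + A| / |A| = 25/7 (already in lowest terms) ≈ 3.5714.
Reference: AP of size 7 gives K = 13/7 ≈ 1.8571; a fully generic set of size 7 gives K ≈ 4.0000.

|A| = 7, |A + A| = 25, K = 25/7.


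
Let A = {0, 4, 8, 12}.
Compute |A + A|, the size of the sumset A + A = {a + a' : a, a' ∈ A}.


A + A = {a + a' : a, a' ∈ A}; |A| = 4.
General bounds: 2|A| - 1 ≤ |A + A| ≤ |A|(|A|+1)/2, i.e. 7 ≤ |A + A| ≤ 10.
Lower bound 2|A|-1 is attained iff A is an arithmetic progression.
Enumerate sums a + a' for a ≤ a' (symmetric, so this suffices):
a = 0: 0+0=0, 0+4=4, 0+8=8, 0+12=12
a = 4: 4+4=8, 4+8=12, 4+12=16
a = 8: 8+8=16, 8+12=20
a = 12: 12+12=24
Distinct sums: {0, 4, 8, 12, 16, 20, 24}
|A + A| = 7

|A + A| = 7


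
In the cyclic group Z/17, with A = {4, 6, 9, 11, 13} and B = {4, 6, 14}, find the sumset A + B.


Work in Z/17Z: reduce every sum a + b modulo 17.
Enumerate all 15 pairs:
a = 4: 4+4=8, 4+6=10, 4+14=1
a = 6: 6+4=10, 6+6=12, 6+14=3
a = 9: 9+4=13, 9+6=15, 9+14=6
a = 11: 11+4=15, 11+6=0, 11+14=8
a = 13: 13+4=0, 13+6=2, 13+14=10
Distinct residues collected: {0, 1, 2, 3, 6, 8, 10, 12, 13, 15}
|A + B| = 10 (out of 17 total residues).

A + B = {0, 1, 2, 3, 6, 8, 10, 12, 13, 15}


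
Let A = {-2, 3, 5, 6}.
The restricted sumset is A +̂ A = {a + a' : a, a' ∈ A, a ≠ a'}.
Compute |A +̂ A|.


Restricted sumset: A +̂ A = {a + a' : a ∈ A, a' ∈ A, a ≠ a'}.
Equivalently, take A + A and drop any sum 2a that is achievable ONLY as a + a for a ∈ A (i.e. sums representable only with equal summands).
Enumerate pairs (a, a') with a < a' (symmetric, so each unordered pair gives one sum; this covers all a ≠ a'):
  -2 + 3 = 1
  -2 + 5 = 3
  -2 + 6 = 4
  3 + 5 = 8
  3 + 6 = 9
  5 + 6 = 11
Collected distinct sums: {1, 3, 4, 8, 9, 11}
|A +̂ A| = 6
(Reference bound: |A +̂ A| ≥ 2|A| - 3 for |A| ≥ 2, with |A| = 4 giving ≥ 5.)

|A +̂ A| = 6


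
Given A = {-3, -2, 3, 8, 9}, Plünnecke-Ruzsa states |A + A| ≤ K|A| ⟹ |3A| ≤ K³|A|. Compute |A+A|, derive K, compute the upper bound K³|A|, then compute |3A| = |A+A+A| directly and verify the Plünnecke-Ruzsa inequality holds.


|A| = 5.
Step 1: Compute A + A by enumerating all 25 pairs.
A + A = {-6, -5, -4, 0, 1, 5, 6, 7, 11, 12, 16, 17, 18}, so |A + A| = 13.
Step 2: Doubling constant K = |A + A|/|A| = 13/5 = 13/5 ≈ 2.6000.
Step 3: Plünnecke-Ruzsa gives |3A| ≤ K³·|A| = (2.6000)³ · 5 ≈ 87.8800.
Step 4: Compute 3A = A + A + A directly by enumerating all triples (a,b,c) ∈ A³; |3A| = 25.
Step 5: Check 25 ≤ 87.8800? Yes ✓.

K = 13/5, Plünnecke-Ruzsa bound K³|A| ≈ 87.8800, |3A| = 25, inequality holds.


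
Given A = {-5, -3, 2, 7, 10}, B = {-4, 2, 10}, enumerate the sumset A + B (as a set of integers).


A + B = {a + b : a ∈ A, b ∈ B}.
Enumerate all |A|·|B| = 5·3 = 15 pairs (a, b) and collect distinct sums.
a = -5: -5+-4=-9, -5+2=-3, -5+10=5
a = -3: -3+-4=-7, -3+2=-1, -3+10=7
a = 2: 2+-4=-2, 2+2=4, 2+10=12
a = 7: 7+-4=3, 7+2=9, 7+10=17
a = 10: 10+-4=6, 10+2=12, 10+10=20
Collecting distinct sums: A + B = {-9, -7, -3, -2, -1, 3, 4, 5, 6, 7, 9, 12, 17, 20}
|A + B| = 14

A + B = {-9, -7, -3, -2, -1, 3, 4, 5, 6, 7, 9, 12, 17, 20}


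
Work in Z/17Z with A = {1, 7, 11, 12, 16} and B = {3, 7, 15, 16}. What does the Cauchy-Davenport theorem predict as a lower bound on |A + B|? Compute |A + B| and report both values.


Cauchy-Davenport: |A + B| ≥ min(p, |A| + |B| - 1) for A, B nonempty in Z/pZ.
|A| = 5, |B| = 4, p = 17.
CD lower bound = min(17, 5 + 4 - 1) = min(17, 8) = 8.
Compute A + B mod 17 directly:
a = 1: 1+3=4, 1+7=8, 1+15=16, 1+16=0
a = 7: 7+3=10, 7+7=14, 7+15=5, 7+16=6
a = 11: 11+3=14, 11+7=1, 11+15=9, 11+16=10
a = 12: 12+3=15, 12+7=2, 12+15=10, 12+16=11
a = 16: 16+3=2, 16+7=6, 16+15=14, 16+16=15
A + B = {0, 1, 2, 4, 5, 6, 8, 9, 10, 11, 14, 15, 16}, so |A + B| = 13.
Verify: 13 ≥ 8? Yes ✓.

CD lower bound = 8, actual |A + B| = 13.


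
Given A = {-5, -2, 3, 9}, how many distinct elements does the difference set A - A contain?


A - A = {a - a' : a, a' ∈ A}; |A| = 4.
Bounds: 2|A|-1 ≤ |A - A| ≤ |A|² - |A| + 1, i.e. 7 ≤ |A - A| ≤ 13.
Note: 0 ∈ A - A always (from a - a). The set is symmetric: if d ∈ A - A then -d ∈ A - A.
Enumerate nonzero differences d = a - a' with a > a' (then include -d):
Positive differences: {3, 5, 6, 8, 11, 14}
Full difference set: {0} ∪ (positive diffs) ∪ (negative diffs).
|A - A| = 1 + 2·6 = 13 (matches direct enumeration: 13).

|A - A| = 13


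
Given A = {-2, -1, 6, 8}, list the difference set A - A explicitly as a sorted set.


A - A = {a - a' : a, a' ∈ A}.
Compute a - a' for each ordered pair (a, a'):
a = -2: -2--2=0, -2--1=-1, -2-6=-8, -2-8=-10
a = -1: -1--2=1, -1--1=0, -1-6=-7, -1-8=-9
a = 6: 6--2=8, 6--1=7, 6-6=0, 6-8=-2
a = 8: 8--2=10, 8--1=9, 8-6=2, 8-8=0
Collecting distinct values (and noting 0 appears from a-a):
A - A = {-10, -9, -8, -7, -2, -1, 0, 1, 2, 7, 8, 9, 10}
|A - A| = 13

A - A = {-10, -9, -8, -7, -2, -1, 0, 1, 2, 7, 8, 9, 10}


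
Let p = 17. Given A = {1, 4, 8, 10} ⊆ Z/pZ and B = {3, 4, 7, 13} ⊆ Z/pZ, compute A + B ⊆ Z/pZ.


Work in Z/17Z: reduce every sum a + b modulo 17.
Enumerate all 16 pairs:
a = 1: 1+3=4, 1+4=5, 1+7=8, 1+13=14
a = 4: 4+3=7, 4+4=8, 4+7=11, 4+13=0
a = 8: 8+3=11, 8+4=12, 8+7=15, 8+13=4
a = 10: 10+3=13, 10+4=14, 10+7=0, 10+13=6
Distinct residues collected: {0, 4, 5, 6, 7, 8, 11, 12, 13, 14, 15}
|A + B| = 11 (out of 17 total residues).

A + B = {0, 4, 5, 6, 7, 8, 11, 12, 13, 14, 15}


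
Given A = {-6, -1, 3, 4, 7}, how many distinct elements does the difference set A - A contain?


A - A = {a - a' : a, a' ∈ A}; |A| = 5.
Bounds: 2|A|-1 ≤ |A - A| ≤ |A|² - |A| + 1, i.e. 9 ≤ |A - A| ≤ 21.
Note: 0 ∈ A - A always (from a - a). The set is symmetric: if d ∈ A - A then -d ∈ A - A.
Enumerate nonzero differences d = a - a' with a > a' (then include -d):
Positive differences: {1, 3, 4, 5, 8, 9, 10, 13}
Full difference set: {0} ∪ (positive diffs) ∪ (negative diffs).
|A - A| = 1 + 2·8 = 17 (matches direct enumeration: 17).

|A - A| = 17


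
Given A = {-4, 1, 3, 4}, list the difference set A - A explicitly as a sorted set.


A - A = {a - a' : a, a' ∈ A}.
Compute a - a' for each ordered pair (a, a'):
a = -4: -4--4=0, -4-1=-5, -4-3=-7, -4-4=-8
a = 1: 1--4=5, 1-1=0, 1-3=-2, 1-4=-3
a = 3: 3--4=7, 3-1=2, 3-3=0, 3-4=-1
a = 4: 4--4=8, 4-1=3, 4-3=1, 4-4=0
Collecting distinct values (and noting 0 appears from a-a):
A - A = {-8, -7, -5, -3, -2, -1, 0, 1, 2, 3, 5, 7, 8}
|A - A| = 13

A - A = {-8, -7, -5, -3, -2, -1, 0, 1, 2, 3, 5, 7, 8}


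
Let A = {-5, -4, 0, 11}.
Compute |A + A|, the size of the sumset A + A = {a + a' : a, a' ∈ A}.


A + A = {a + a' : a, a' ∈ A}; |A| = 4.
General bounds: 2|A| - 1 ≤ |A + A| ≤ |A|(|A|+1)/2, i.e. 7 ≤ |A + A| ≤ 10.
Lower bound 2|A|-1 is attained iff A is an arithmetic progression.
Enumerate sums a + a' for a ≤ a' (symmetric, so this suffices):
a = -5: -5+-5=-10, -5+-4=-9, -5+0=-5, -5+11=6
a = -4: -4+-4=-8, -4+0=-4, -4+11=7
a = 0: 0+0=0, 0+11=11
a = 11: 11+11=22
Distinct sums: {-10, -9, -8, -5, -4, 0, 6, 7, 11, 22}
|A + A| = 10

|A + A| = 10


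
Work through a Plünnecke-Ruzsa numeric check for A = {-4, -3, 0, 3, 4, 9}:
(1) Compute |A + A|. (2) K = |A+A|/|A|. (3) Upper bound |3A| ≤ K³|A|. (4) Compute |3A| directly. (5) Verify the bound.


|A| = 6.
Step 1: Compute A + A by enumerating all 36 pairs.
A + A = {-8, -7, -6, -4, -3, -1, 0, 1, 3, 4, 5, 6, 7, 8, 9, 12, 13, 18}, so |A + A| = 18.
Step 2: Doubling constant K = |A + A|/|A| = 18/6 = 18/6 ≈ 3.0000.
Step 3: Plünnecke-Ruzsa gives |3A| ≤ K³·|A| = (3.0000)³ · 6 ≈ 162.0000.
Step 4: Compute 3A = A + A + A directly by enumerating all triples (a,b,c) ∈ A³; |3A| = 34.
Step 5: Check 34 ≤ 162.0000? Yes ✓.

K = 18/6, Plünnecke-Ruzsa bound K³|A| ≈ 162.0000, |3A| = 34, inequality holds.


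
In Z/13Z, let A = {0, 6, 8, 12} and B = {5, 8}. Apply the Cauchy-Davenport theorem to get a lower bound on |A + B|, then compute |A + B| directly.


Cauchy-Davenport: |A + B| ≥ min(p, |A| + |B| - 1) for A, B nonempty in Z/pZ.
|A| = 4, |B| = 2, p = 13.
CD lower bound = min(13, 4 + 2 - 1) = min(13, 5) = 5.
Compute A + B mod 13 directly:
a = 0: 0+5=5, 0+8=8
a = 6: 6+5=11, 6+8=1
a = 8: 8+5=0, 8+8=3
a = 12: 12+5=4, 12+8=7
A + B = {0, 1, 3, 4, 5, 7, 8, 11}, so |A + B| = 8.
Verify: 8 ≥ 5? Yes ✓.

CD lower bound = 5, actual |A + B| = 8.


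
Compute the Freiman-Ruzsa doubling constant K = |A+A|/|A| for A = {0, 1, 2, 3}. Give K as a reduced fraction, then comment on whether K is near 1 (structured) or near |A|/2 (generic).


|A| = 4.
Compute A + A by enumerating all 16 pairs.
A + A = {0, 1, 2, 3, 4, 5, 6}, so |A + A| = 7.
K = |A + A| / |A| = 7/4 (already in lowest terms) ≈ 1.7500.
Reference: AP of size 4 gives K = 7/4 ≈ 1.7500; a fully generic set of size 4 gives K ≈ 2.5000.

|A| = 4, |A + A| = 7, K = 7/4.


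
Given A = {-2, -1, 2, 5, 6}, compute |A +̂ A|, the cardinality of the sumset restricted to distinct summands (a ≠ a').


Restricted sumset: A +̂ A = {a + a' : a ∈ A, a' ∈ A, a ≠ a'}.
Equivalently, take A + A and drop any sum 2a that is achievable ONLY as a + a for a ∈ A (i.e. sums representable only with equal summands).
Enumerate pairs (a, a') with a < a' (symmetric, so each unordered pair gives one sum; this covers all a ≠ a'):
  -2 + -1 = -3
  -2 + 2 = 0
  -2 + 5 = 3
  -2 + 6 = 4
  -1 + 2 = 1
  -1 + 5 = 4
  -1 + 6 = 5
  2 + 5 = 7
  2 + 6 = 8
  5 + 6 = 11
Collected distinct sums: {-3, 0, 1, 3, 4, 5, 7, 8, 11}
|A +̂ A| = 9
(Reference bound: |A +̂ A| ≥ 2|A| - 3 for |A| ≥ 2, with |A| = 5 giving ≥ 7.)

|A +̂ A| = 9


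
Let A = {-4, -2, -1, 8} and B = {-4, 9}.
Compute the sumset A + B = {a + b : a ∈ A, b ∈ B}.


A + B = {a + b : a ∈ A, b ∈ B}.
Enumerate all |A|·|B| = 4·2 = 8 pairs (a, b) and collect distinct sums.
a = -4: -4+-4=-8, -4+9=5
a = -2: -2+-4=-6, -2+9=7
a = -1: -1+-4=-5, -1+9=8
a = 8: 8+-4=4, 8+9=17
Collecting distinct sums: A + B = {-8, -6, -5, 4, 5, 7, 8, 17}
|A + B| = 8

A + B = {-8, -6, -5, 4, 5, 7, 8, 17}


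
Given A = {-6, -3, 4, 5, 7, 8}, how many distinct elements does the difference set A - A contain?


A - A = {a - a' : a, a' ∈ A}; |A| = 6.
Bounds: 2|A|-1 ≤ |A - A| ≤ |A|² - |A| + 1, i.e. 11 ≤ |A - A| ≤ 31.
Note: 0 ∈ A - A always (from a - a). The set is symmetric: if d ∈ A - A then -d ∈ A - A.
Enumerate nonzero differences d = a - a' with a > a' (then include -d):
Positive differences: {1, 2, 3, 4, 7, 8, 10, 11, 13, 14}
Full difference set: {0} ∪ (positive diffs) ∪ (negative diffs).
|A - A| = 1 + 2·10 = 21 (matches direct enumeration: 21).

|A - A| = 21


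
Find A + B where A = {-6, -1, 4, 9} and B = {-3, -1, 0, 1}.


A + B = {a + b : a ∈ A, b ∈ B}.
Enumerate all |A|·|B| = 4·4 = 16 pairs (a, b) and collect distinct sums.
a = -6: -6+-3=-9, -6+-1=-7, -6+0=-6, -6+1=-5
a = -1: -1+-3=-4, -1+-1=-2, -1+0=-1, -1+1=0
a = 4: 4+-3=1, 4+-1=3, 4+0=4, 4+1=5
a = 9: 9+-3=6, 9+-1=8, 9+0=9, 9+1=10
Collecting distinct sums: A + B = {-9, -7, -6, -5, -4, -2, -1, 0, 1, 3, 4, 5, 6, 8, 9, 10}
|A + B| = 16

A + B = {-9, -7, -6, -5, -4, -2, -1, 0, 1, 3, 4, 5, 6, 8, 9, 10}


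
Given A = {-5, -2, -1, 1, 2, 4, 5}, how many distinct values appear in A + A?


A + A = {a + a' : a, a' ∈ A}; |A| = 7.
General bounds: 2|A| - 1 ≤ |A + A| ≤ |A|(|A|+1)/2, i.e. 13 ≤ |A + A| ≤ 28.
Lower bound 2|A|-1 is attained iff A is an arithmetic progression.
Enumerate sums a + a' for a ≤ a' (symmetric, so this suffices):
a = -5: -5+-5=-10, -5+-2=-7, -5+-1=-6, -5+1=-4, -5+2=-3, -5+4=-1, -5+5=0
a = -2: -2+-2=-4, -2+-1=-3, -2+1=-1, -2+2=0, -2+4=2, -2+5=3
a = -1: -1+-1=-2, -1+1=0, -1+2=1, -1+4=3, -1+5=4
a = 1: 1+1=2, 1+2=3, 1+4=5, 1+5=6
a = 2: 2+2=4, 2+4=6, 2+5=7
a = 4: 4+4=8, 4+5=9
a = 5: 5+5=10
Distinct sums: {-10, -7, -6, -4, -3, -2, -1, 0, 1, 2, 3, 4, 5, 6, 7, 8, 9, 10}
|A + A| = 18

|A + A| = 18


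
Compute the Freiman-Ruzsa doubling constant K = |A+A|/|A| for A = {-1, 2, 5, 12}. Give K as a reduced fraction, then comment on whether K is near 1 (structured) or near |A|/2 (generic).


|A| = 4.
Compute A + A by enumerating all 16 pairs.
A + A = {-2, 1, 4, 7, 10, 11, 14, 17, 24}, so |A + A| = 9.
K = |A + A| / |A| = 9/4 (already in lowest terms) ≈ 2.2500.
Reference: AP of size 4 gives K = 7/4 ≈ 1.7500; a fully generic set of size 4 gives K ≈ 2.5000.

|A| = 4, |A + A| = 9, K = 9/4.


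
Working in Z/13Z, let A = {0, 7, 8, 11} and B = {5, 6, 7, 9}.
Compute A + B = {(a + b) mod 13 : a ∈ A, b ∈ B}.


Work in Z/13Z: reduce every sum a + b modulo 13.
Enumerate all 16 pairs:
a = 0: 0+5=5, 0+6=6, 0+7=7, 0+9=9
a = 7: 7+5=12, 7+6=0, 7+7=1, 7+9=3
a = 8: 8+5=0, 8+6=1, 8+7=2, 8+9=4
a = 11: 11+5=3, 11+6=4, 11+7=5, 11+9=7
Distinct residues collected: {0, 1, 2, 3, 4, 5, 6, 7, 9, 12}
|A + B| = 10 (out of 13 total residues).

A + B = {0, 1, 2, 3, 4, 5, 6, 7, 9, 12}


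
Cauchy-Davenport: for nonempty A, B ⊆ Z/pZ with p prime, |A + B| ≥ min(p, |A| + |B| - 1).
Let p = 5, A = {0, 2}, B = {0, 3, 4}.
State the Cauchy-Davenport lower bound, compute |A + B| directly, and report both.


Cauchy-Davenport: |A + B| ≥ min(p, |A| + |B| - 1) for A, B nonempty in Z/pZ.
|A| = 2, |B| = 3, p = 5.
CD lower bound = min(5, 2 + 3 - 1) = min(5, 4) = 4.
Compute A + B mod 5 directly:
a = 0: 0+0=0, 0+3=3, 0+4=4
a = 2: 2+0=2, 2+3=0, 2+4=1
A + B = {0, 1, 2, 3, 4}, so |A + B| = 5.
Verify: 5 ≥ 4? Yes ✓.

CD lower bound = 4, actual |A + B| = 5.


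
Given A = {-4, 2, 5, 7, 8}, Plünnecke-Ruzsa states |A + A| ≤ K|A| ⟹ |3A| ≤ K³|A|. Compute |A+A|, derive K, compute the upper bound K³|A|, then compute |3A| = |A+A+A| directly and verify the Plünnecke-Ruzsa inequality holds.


|A| = 5.
Step 1: Compute A + A by enumerating all 25 pairs.
A + A = {-8, -2, 1, 3, 4, 7, 9, 10, 12, 13, 14, 15, 16}, so |A + A| = 13.
Step 2: Doubling constant K = |A + A|/|A| = 13/5 = 13/5 ≈ 2.6000.
Step 3: Plünnecke-Ruzsa gives |3A| ≤ K³·|A| = (2.6000)³ · 5 ≈ 87.8800.
Step 4: Compute 3A = A + A + A directly by enumerating all triples (a,b,c) ∈ A³; |3A| = 24.
Step 5: Check 24 ≤ 87.8800? Yes ✓.

K = 13/5, Plünnecke-Ruzsa bound K³|A| ≈ 87.8800, |3A| = 24, inequality holds.


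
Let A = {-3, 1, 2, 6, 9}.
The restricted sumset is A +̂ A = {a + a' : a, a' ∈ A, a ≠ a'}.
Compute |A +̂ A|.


Restricted sumset: A +̂ A = {a + a' : a ∈ A, a' ∈ A, a ≠ a'}.
Equivalently, take A + A and drop any sum 2a that is achievable ONLY as a + a for a ∈ A (i.e. sums representable only with equal summands).
Enumerate pairs (a, a') with a < a' (symmetric, so each unordered pair gives one sum; this covers all a ≠ a'):
  -3 + 1 = -2
  -3 + 2 = -1
  -3 + 6 = 3
  -3 + 9 = 6
  1 + 2 = 3
  1 + 6 = 7
  1 + 9 = 10
  2 + 6 = 8
  2 + 9 = 11
  6 + 9 = 15
Collected distinct sums: {-2, -1, 3, 6, 7, 8, 10, 11, 15}
|A +̂ A| = 9
(Reference bound: |A +̂ A| ≥ 2|A| - 3 for |A| ≥ 2, with |A| = 5 giving ≥ 7.)

|A +̂ A| = 9


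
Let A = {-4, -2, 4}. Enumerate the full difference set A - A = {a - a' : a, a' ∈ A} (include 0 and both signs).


A - A = {a - a' : a, a' ∈ A}.
Compute a - a' for each ordered pair (a, a'):
a = -4: -4--4=0, -4--2=-2, -4-4=-8
a = -2: -2--4=2, -2--2=0, -2-4=-6
a = 4: 4--4=8, 4--2=6, 4-4=0
Collecting distinct values (and noting 0 appears from a-a):
A - A = {-8, -6, -2, 0, 2, 6, 8}
|A - A| = 7

A - A = {-8, -6, -2, 0, 2, 6, 8}


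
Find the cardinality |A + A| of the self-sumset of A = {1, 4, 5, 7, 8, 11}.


A + A = {a + a' : a, a' ∈ A}; |A| = 6.
General bounds: 2|A| - 1 ≤ |A + A| ≤ |A|(|A|+1)/2, i.e. 11 ≤ |A + A| ≤ 21.
Lower bound 2|A|-1 is attained iff A is an arithmetic progression.
Enumerate sums a + a' for a ≤ a' (symmetric, so this suffices):
a = 1: 1+1=2, 1+4=5, 1+5=6, 1+7=8, 1+8=9, 1+11=12
a = 4: 4+4=8, 4+5=9, 4+7=11, 4+8=12, 4+11=15
a = 5: 5+5=10, 5+7=12, 5+8=13, 5+11=16
a = 7: 7+7=14, 7+8=15, 7+11=18
a = 8: 8+8=16, 8+11=19
a = 11: 11+11=22
Distinct sums: {2, 5, 6, 8, 9, 10, 11, 12, 13, 14, 15, 16, 18, 19, 22}
|A + A| = 15

|A + A| = 15


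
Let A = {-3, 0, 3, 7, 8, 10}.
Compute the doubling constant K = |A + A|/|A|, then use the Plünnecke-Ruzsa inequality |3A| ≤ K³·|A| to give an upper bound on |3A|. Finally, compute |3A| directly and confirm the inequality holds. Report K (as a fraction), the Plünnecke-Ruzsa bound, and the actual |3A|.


|A| = 6.
Step 1: Compute A + A by enumerating all 36 pairs.
A + A = {-6, -3, 0, 3, 4, 5, 6, 7, 8, 10, 11, 13, 14, 15, 16, 17, 18, 20}, so |A + A| = 18.
Step 2: Doubling constant K = |A + A|/|A| = 18/6 = 18/6 ≈ 3.0000.
Step 3: Plünnecke-Ruzsa gives |3A| ≤ K³·|A| = (3.0000)³ · 6 ≈ 162.0000.
Step 4: Compute 3A = A + A + A directly by enumerating all triples (a,b,c) ∈ A³; |3A| = 33.
Step 5: Check 33 ≤ 162.0000? Yes ✓.

K = 18/6, Plünnecke-Ruzsa bound K³|A| ≈ 162.0000, |3A| = 33, inequality holds.


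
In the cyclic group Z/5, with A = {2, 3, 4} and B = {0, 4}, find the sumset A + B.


Work in Z/5Z: reduce every sum a + b modulo 5.
Enumerate all 6 pairs:
a = 2: 2+0=2, 2+4=1
a = 3: 3+0=3, 3+4=2
a = 4: 4+0=4, 4+4=3
Distinct residues collected: {1, 2, 3, 4}
|A + B| = 4 (out of 5 total residues).

A + B = {1, 2, 3, 4}


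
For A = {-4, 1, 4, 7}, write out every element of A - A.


A - A = {a - a' : a, a' ∈ A}.
Compute a - a' for each ordered pair (a, a'):
a = -4: -4--4=0, -4-1=-5, -4-4=-8, -4-7=-11
a = 1: 1--4=5, 1-1=0, 1-4=-3, 1-7=-6
a = 4: 4--4=8, 4-1=3, 4-4=0, 4-7=-3
a = 7: 7--4=11, 7-1=6, 7-4=3, 7-7=0
Collecting distinct values (and noting 0 appears from a-a):
A - A = {-11, -8, -6, -5, -3, 0, 3, 5, 6, 8, 11}
|A - A| = 11

A - A = {-11, -8, -6, -5, -3, 0, 3, 5, 6, 8, 11}


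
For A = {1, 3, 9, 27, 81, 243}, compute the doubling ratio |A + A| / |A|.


|A| = 6.
Compute A + A by enumerating all 36 pairs.
A + A = {2, 4, 6, 10, 12, 18, 28, 30, 36, 54, 82, 84, 90, 108, 162, 244, 246, 252, 270, 324, 486}, so |A + A| = 21.
K = |A + A| / |A| = 21/6 = 7/2 ≈ 3.5000.
Reference: AP of size 6 gives K = 11/6 ≈ 1.8333; a fully generic set of size 6 gives K ≈ 3.5000.

|A| = 6, |A + A| = 21, K = 21/6 = 7/2.


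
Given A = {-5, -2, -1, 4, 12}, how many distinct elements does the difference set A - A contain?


A - A = {a - a' : a, a' ∈ A}; |A| = 5.
Bounds: 2|A|-1 ≤ |A - A| ≤ |A|² - |A| + 1, i.e. 9 ≤ |A - A| ≤ 21.
Note: 0 ∈ A - A always (from a - a). The set is symmetric: if d ∈ A - A then -d ∈ A - A.
Enumerate nonzero differences d = a - a' with a > a' (then include -d):
Positive differences: {1, 3, 4, 5, 6, 8, 9, 13, 14, 17}
Full difference set: {0} ∪ (positive diffs) ∪ (negative diffs).
|A - A| = 1 + 2·10 = 21 (matches direct enumeration: 21).

|A - A| = 21


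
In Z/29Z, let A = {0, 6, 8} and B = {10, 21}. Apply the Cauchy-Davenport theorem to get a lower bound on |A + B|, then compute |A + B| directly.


Cauchy-Davenport: |A + B| ≥ min(p, |A| + |B| - 1) for A, B nonempty in Z/pZ.
|A| = 3, |B| = 2, p = 29.
CD lower bound = min(29, 3 + 2 - 1) = min(29, 4) = 4.
Compute A + B mod 29 directly:
a = 0: 0+10=10, 0+21=21
a = 6: 6+10=16, 6+21=27
a = 8: 8+10=18, 8+21=0
A + B = {0, 10, 16, 18, 21, 27}, so |A + B| = 6.
Verify: 6 ≥ 4? Yes ✓.

CD lower bound = 4, actual |A + B| = 6.


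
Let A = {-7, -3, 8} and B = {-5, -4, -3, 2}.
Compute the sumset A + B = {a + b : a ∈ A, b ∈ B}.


A + B = {a + b : a ∈ A, b ∈ B}.
Enumerate all |A|·|B| = 3·4 = 12 pairs (a, b) and collect distinct sums.
a = -7: -7+-5=-12, -7+-4=-11, -7+-3=-10, -7+2=-5
a = -3: -3+-5=-8, -3+-4=-7, -3+-3=-6, -3+2=-1
a = 8: 8+-5=3, 8+-4=4, 8+-3=5, 8+2=10
Collecting distinct sums: A + B = {-12, -11, -10, -8, -7, -6, -5, -1, 3, 4, 5, 10}
|A + B| = 12

A + B = {-12, -11, -10, -8, -7, -6, -5, -1, 3, 4, 5, 10}


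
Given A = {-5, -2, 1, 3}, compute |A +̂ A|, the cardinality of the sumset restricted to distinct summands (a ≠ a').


Restricted sumset: A +̂ A = {a + a' : a ∈ A, a' ∈ A, a ≠ a'}.
Equivalently, take A + A and drop any sum 2a that is achievable ONLY as a + a for a ∈ A (i.e. sums representable only with equal summands).
Enumerate pairs (a, a') with a < a' (symmetric, so each unordered pair gives one sum; this covers all a ≠ a'):
  -5 + -2 = -7
  -5 + 1 = -4
  -5 + 3 = -2
  -2 + 1 = -1
  -2 + 3 = 1
  1 + 3 = 4
Collected distinct sums: {-7, -4, -2, -1, 1, 4}
|A +̂ A| = 6
(Reference bound: |A +̂ A| ≥ 2|A| - 3 for |A| ≥ 2, with |A| = 4 giving ≥ 5.)

|A +̂ A| = 6


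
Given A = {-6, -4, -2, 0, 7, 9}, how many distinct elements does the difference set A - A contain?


A - A = {a - a' : a, a' ∈ A}; |A| = 6.
Bounds: 2|A|-1 ≤ |A - A| ≤ |A|² - |A| + 1, i.e. 11 ≤ |A - A| ≤ 31.
Note: 0 ∈ A - A always (from a - a). The set is symmetric: if d ∈ A - A then -d ∈ A - A.
Enumerate nonzero differences d = a - a' with a > a' (then include -d):
Positive differences: {2, 4, 6, 7, 9, 11, 13, 15}
Full difference set: {0} ∪ (positive diffs) ∪ (negative diffs).
|A - A| = 1 + 2·8 = 17 (matches direct enumeration: 17).

|A - A| = 17


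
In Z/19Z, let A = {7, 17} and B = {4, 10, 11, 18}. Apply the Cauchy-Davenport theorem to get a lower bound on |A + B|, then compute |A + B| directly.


Cauchy-Davenport: |A + B| ≥ min(p, |A| + |B| - 1) for A, B nonempty in Z/pZ.
|A| = 2, |B| = 4, p = 19.
CD lower bound = min(19, 2 + 4 - 1) = min(19, 5) = 5.
Compute A + B mod 19 directly:
a = 7: 7+4=11, 7+10=17, 7+11=18, 7+18=6
a = 17: 17+4=2, 17+10=8, 17+11=9, 17+18=16
A + B = {2, 6, 8, 9, 11, 16, 17, 18}, so |A + B| = 8.
Verify: 8 ≥ 5? Yes ✓.

CD lower bound = 5, actual |A + B| = 8.


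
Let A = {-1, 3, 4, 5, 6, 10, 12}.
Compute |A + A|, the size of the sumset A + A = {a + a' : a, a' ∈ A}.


A + A = {a + a' : a, a' ∈ A}; |A| = 7.
General bounds: 2|A| - 1 ≤ |A + A| ≤ |A|(|A|+1)/2, i.e. 13 ≤ |A + A| ≤ 28.
Lower bound 2|A|-1 is attained iff A is an arithmetic progression.
Enumerate sums a + a' for a ≤ a' (symmetric, so this suffices):
a = -1: -1+-1=-2, -1+3=2, -1+4=3, -1+5=4, -1+6=5, -1+10=9, -1+12=11
a = 3: 3+3=6, 3+4=7, 3+5=8, 3+6=9, 3+10=13, 3+12=15
a = 4: 4+4=8, 4+5=9, 4+6=10, 4+10=14, 4+12=16
a = 5: 5+5=10, 5+6=11, 5+10=15, 5+12=17
a = 6: 6+6=12, 6+10=16, 6+12=18
a = 10: 10+10=20, 10+12=22
a = 12: 12+12=24
Distinct sums: {-2, 2, 3, 4, 5, 6, 7, 8, 9, 10, 11, 12, 13, 14, 15, 16, 17, 18, 20, 22, 24}
|A + A| = 21

|A + A| = 21


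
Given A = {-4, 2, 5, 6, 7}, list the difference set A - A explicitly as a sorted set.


A - A = {a - a' : a, a' ∈ A}.
Compute a - a' for each ordered pair (a, a'):
a = -4: -4--4=0, -4-2=-6, -4-5=-9, -4-6=-10, -4-7=-11
a = 2: 2--4=6, 2-2=0, 2-5=-3, 2-6=-4, 2-7=-5
a = 5: 5--4=9, 5-2=3, 5-5=0, 5-6=-1, 5-7=-2
a = 6: 6--4=10, 6-2=4, 6-5=1, 6-6=0, 6-7=-1
a = 7: 7--4=11, 7-2=5, 7-5=2, 7-6=1, 7-7=0
Collecting distinct values (and noting 0 appears from a-a):
A - A = {-11, -10, -9, -6, -5, -4, -3, -2, -1, 0, 1, 2, 3, 4, 5, 6, 9, 10, 11}
|A - A| = 19

A - A = {-11, -10, -9, -6, -5, -4, -3, -2, -1, 0, 1, 2, 3, 4, 5, 6, 9, 10, 11}


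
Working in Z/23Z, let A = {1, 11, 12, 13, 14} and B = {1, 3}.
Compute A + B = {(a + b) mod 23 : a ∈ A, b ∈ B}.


Work in Z/23Z: reduce every sum a + b modulo 23.
Enumerate all 10 pairs:
a = 1: 1+1=2, 1+3=4
a = 11: 11+1=12, 11+3=14
a = 12: 12+1=13, 12+3=15
a = 13: 13+1=14, 13+3=16
a = 14: 14+1=15, 14+3=17
Distinct residues collected: {2, 4, 12, 13, 14, 15, 16, 17}
|A + B| = 8 (out of 23 total residues).

A + B = {2, 4, 12, 13, 14, 15, 16, 17}


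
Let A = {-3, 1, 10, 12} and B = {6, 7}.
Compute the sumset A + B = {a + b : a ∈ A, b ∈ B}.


A + B = {a + b : a ∈ A, b ∈ B}.
Enumerate all |A|·|B| = 4·2 = 8 pairs (a, b) and collect distinct sums.
a = -3: -3+6=3, -3+7=4
a = 1: 1+6=7, 1+7=8
a = 10: 10+6=16, 10+7=17
a = 12: 12+6=18, 12+7=19
Collecting distinct sums: A + B = {3, 4, 7, 8, 16, 17, 18, 19}
|A + B| = 8

A + B = {3, 4, 7, 8, 16, 17, 18, 19}


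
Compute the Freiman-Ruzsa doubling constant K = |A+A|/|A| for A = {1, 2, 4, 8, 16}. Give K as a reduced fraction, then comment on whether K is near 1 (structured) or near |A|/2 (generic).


|A| = 5.
Compute A + A by enumerating all 25 pairs.
A + A = {2, 3, 4, 5, 6, 8, 9, 10, 12, 16, 17, 18, 20, 24, 32}, so |A + A| = 15.
K = |A + A| / |A| = 15/5 = 3/1 ≈ 3.0000.
Reference: AP of size 5 gives K = 9/5 ≈ 1.8000; a fully generic set of size 5 gives K ≈ 3.0000.

|A| = 5, |A + A| = 15, K = 15/5 = 3/1.


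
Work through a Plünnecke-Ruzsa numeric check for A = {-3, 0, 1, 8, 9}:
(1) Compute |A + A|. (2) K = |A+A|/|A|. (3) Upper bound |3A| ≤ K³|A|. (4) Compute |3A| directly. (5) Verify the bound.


|A| = 5.
Step 1: Compute A + A by enumerating all 25 pairs.
A + A = {-6, -3, -2, 0, 1, 2, 5, 6, 8, 9, 10, 16, 17, 18}, so |A + A| = 14.
Step 2: Doubling constant K = |A + A|/|A| = 14/5 = 14/5 ≈ 2.8000.
Step 3: Plünnecke-Ruzsa gives |3A| ≤ K³·|A| = (2.8000)³ · 5 ≈ 109.7600.
Step 4: Compute 3A = A + A + A directly by enumerating all triples (a,b,c) ∈ A³; |3A| = 28.
Step 5: Check 28 ≤ 109.7600? Yes ✓.

K = 14/5, Plünnecke-Ruzsa bound K³|A| ≈ 109.7600, |3A| = 28, inequality holds.


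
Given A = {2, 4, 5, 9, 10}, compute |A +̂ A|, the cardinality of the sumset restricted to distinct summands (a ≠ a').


Restricted sumset: A +̂ A = {a + a' : a ∈ A, a' ∈ A, a ≠ a'}.
Equivalently, take A + A and drop any sum 2a that is achievable ONLY as a + a for a ∈ A (i.e. sums representable only with equal summands).
Enumerate pairs (a, a') with a < a' (symmetric, so each unordered pair gives one sum; this covers all a ≠ a'):
  2 + 4 = 6
  2 + 5 = 7
  2 + 9 = 11
  2 + 10 = 12
  4 + 5 = 9
  4 + 9 = 13
  4 + 10 = 14
  5 + 9 = 14
  5 + 10 = 15
  9 + 10 = 19
Collected distinct sums: {6, 7, 9, 11, 12, 13, 14, 15, 19}
|A +̂ A| = 9
(Reference bound: |A +̂ A| ≥ 2|A| - 3 for |A| ≥ 2, with |A| = 5 giving ≥ 7.)

|A +̂ A| = 9


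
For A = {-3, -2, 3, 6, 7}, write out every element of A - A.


A - A = {a - a' : a, a' ∈ A}.
Compute a - a' for each ordered pair (a, a'):
a = -3: -3--3=0, -3--2=-1, -3-3=-6, -3-6=-9, -3-7=-10
a = -2: -2--3=1, -2--2=0, -2-3=-5, -2-6=-8, -2-7=-9
a = 3: 3--3=6, 3--2=5, 3-3=0, 3-6=-3, 3-7=-4
a = 6: 6--3=9, 6--2=8, 6-3=3, 6-6=0, 6-7=-1
a = 7: 7--3=10, 7--2=9, 7-3=4, 7-6=1, 7-7=0
Collecting distinct values (and noting 0 appears from a-a):
A - A = {-10, -9, -8, -6, -5, -4, -3, -1, 0, 1, 3, 4, 5, 6, 8, 9, 10}
|A - A| = 17

A - A = {-10, -9, -8, -6, -5, -4, -3, -1, 0, 1, 3, 4, 5, 6, 8, 9, 10}


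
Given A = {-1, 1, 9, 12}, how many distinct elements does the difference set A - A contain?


A - A = {a - a' : a, a' ∈ A}; |A| = 4.
Bounds: 2|A|-1 ≤ |A - A| ≤ |A|² - |A| + 1, i.e. 7 ≤ |A - A| ≤ 13.
Note: 0 ∈ A - A always (from a - a). The set is symmetric: if d ∈ A - A then -d ∈ A - A.
Enumerate nonzero differences d = a - a' with a > a' (then include -d):
Positive differences: {2, 3, 8, 10, 11, 13}
Full difference set: {0} ∪ (positive diffs) ∪ (negative diffs).
|A - A| = 1 + 2·6 = 13 (matches direct enumeration: 13).

|A - A| = 13


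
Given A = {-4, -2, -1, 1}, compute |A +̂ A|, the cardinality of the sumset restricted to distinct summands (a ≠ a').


Restricted sumset: A +̂ A = {a + a' : a ∈ A, a' ∈ A, a ≠ a'}.
Equivalently, take A + A and drop any sum 2a that is achievable ONLY as a + a for a ∈ A (i.e. sums representable only with equal summands).
Enumerate pairs (a, a') with a < a' (symmetric, so each unordered pair gives one sum; this covers all a ≠ a'):
  -4 + -2 = -6
  -4 + -1 = -5
  -4 + 1 = -3
  -2 + -1 = -3
  -2 + 1 = -1
  -1 + 1 = 0
Collected distinct sums: {-6, -5, -3, -1, 0}
|A +̂ A| = 5
(Reference bound: |A +̂ A| ≥ 2|A| - 3 for |A| ≥ 2, with |A| = 4 giving ≥ 5.)

|A +̂ A| = 5


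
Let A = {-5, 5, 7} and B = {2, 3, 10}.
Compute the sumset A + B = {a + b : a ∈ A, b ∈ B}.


A + B = {a + b : a ∈ A, b ∈ B}.
Enumerate all |A|·|B| = 3·3 = 9 pairs (a, b) and collect distinct sums.
a = -5: -5+2=-3, -5+3=-2, -5+10=5
a = 5: 5+2=7, 5+3=8, 5+10=15
a = 7: 7+2=9, 7+3=10, 7+10=17
Collecting distinct sums: A + B = {-3, -2, 5, 7, 8, 9, 10, 15, 17}
|A + B| = 9

A + B = {-3, -2, 5, 7, 8, 9, 10, 15, 17}


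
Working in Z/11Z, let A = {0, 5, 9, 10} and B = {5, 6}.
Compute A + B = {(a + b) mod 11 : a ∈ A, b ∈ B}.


Work in Z/11Z: reduce every sum a + b modulo 11.
Enumerate all 8 pairs:
a = 0: 0+5=5, 0+6=6
a = 5: 5+5=10, 5+6=0
a = 9: 9+5=3, 9+6=4
a = 10: 10+5=4, 10+6=5
Distinct residues collected: {0, 3, 4, 5, 6, 10}
|A + B| = 6 (out of 11 total residues).

A + B = {0, 3, 4, 5, 6, 10}
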